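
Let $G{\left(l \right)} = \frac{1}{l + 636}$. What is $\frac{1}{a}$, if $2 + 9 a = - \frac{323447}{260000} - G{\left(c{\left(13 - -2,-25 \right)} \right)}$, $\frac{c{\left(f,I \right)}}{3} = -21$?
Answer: $- \frac{1340820000}{483555131} \approx -2.7728$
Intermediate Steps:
$c{\left(f,I \right)} = -63$ ($c{\left(f,I \right)} = 3 \left(-21\right) = -63$)
$G{\left(l \right)} = \frac{1}{636 + l}$
$a = - \frac{483555131}{1340820000}$ ($a = - \frac{2}{9} + \frac{- \frac{323447}{260000} - \frac{1}{636 - 63}}{9} = - \frac{2}{9} + \frac{\left(-323447\right) \frac{1}{260000} - \frac{1}{573}}{9} = - \frac{2}{9} + \frac{- \frac{323447}{260000} - \frac{1}{573}}{9} = - \frac{2}{9} + \frac{1}{9} \left(- \frac{185595131}{148980000}\right) = - \frac{2}{9} - \frac{185595131}{1340820000} = - \frac{483555131}{1340820000} \approx -0.36064$)
$\frac{1}{a} = \frac{1}{- \frac{483555131}{1340820000}} = - \frac{1340820000}{483555131}$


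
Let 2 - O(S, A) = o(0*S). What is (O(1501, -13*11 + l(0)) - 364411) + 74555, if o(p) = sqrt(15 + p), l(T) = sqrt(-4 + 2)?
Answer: -289854 - sqrt(15) ≈ -2.8986e+5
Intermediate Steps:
l(T) = I*sqrt(2) (l(T) = sqrt(-2) = I*sqrt(2))
O(S, A) = 2 - sqrt(15) (O(S, A) = 2 - sqrt(15 + 0*S) = 2 - sqrt(15 + 0) = 2 - sqrt(15))
(O(1501, -13*11 + l(0)) - 364411) + 74555 = ((2 - sqrt(15)) - 364411) + 74555 = (-364409 - sqrt(15)) + 74555 = -289854 - sqrt(15)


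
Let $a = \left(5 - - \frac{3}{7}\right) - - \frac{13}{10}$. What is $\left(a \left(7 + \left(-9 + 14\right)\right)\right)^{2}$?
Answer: $\frac{7986276}{1225} \approx 6519.4$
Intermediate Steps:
$a = \frac{471}{70}$ ($a = \left(5 - \left(-3\right) \frac{1}{7}\right) - \left(-13\right) \frac{1}{10} = \left(5 - - \frac{3}{7}\right) - - \frac{13}{10} = \left(5 + \frac{3}{7}\right) + \frac{13}{10} = \frac{38}{7} + \frac{13}{10} = \frac{471}{70} \approx 6.7286$)
$\left(a \left(7 + \left(-9 + 14\right)\right)\right)^{2} = \left(\frac{471 \left(7 + \left(-9 + 14\right)\right)}{70}\right)^{2} = \left(\frac{471 \left(7 + 5\right)}{70}\right)^{2} = \left(\frac{471}{70} \cdot 12\right)^{2} = \left(\frac{2826}{35}\right)^{2} = \frac{7986276}{1225}$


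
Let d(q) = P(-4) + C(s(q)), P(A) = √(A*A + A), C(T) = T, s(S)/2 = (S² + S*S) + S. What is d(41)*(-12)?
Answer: -81672 - 24*√3 ≈ -81714.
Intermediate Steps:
s(S) = 2*S + 4*S² (s(S) = 2*((S² + S*S) + S) = 2*((S² + S²) + S) = 2*(2*S² + S) = 2*(S + 2*S²) = 2*S + 4*S²)
P(A) = √(A + A²) (P(A) = √(A² + A) = √(A + A²))
d(q) = 2*√3 + 2*q*(1 + 2*q) (d(q) = √(-4*(1 - 4)) + 2*q*(1 + 2*q) = √(-4*(-3)) + 2*q*(1 + 2*q) = √12 + 2*q*(1 + 2*q) = 2*√3 + 2*q*(1 + 2*q))
d(41)*(-12) = (2*√3 + 2*41*(1 + 2*41))*(-12) = (2*√3 + 2*41*(1 + 82))*(-12) = (2*√3 + 2*41*83)*(-12) = (2*√3 + 6806)*(-12) = (6806 + 2*√3)*(-12) = -81672 - 24*√3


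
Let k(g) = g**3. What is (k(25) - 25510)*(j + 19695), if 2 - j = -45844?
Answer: -647872785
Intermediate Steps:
j = 45846 (j = 2 - 1*(-45844) = 2 + 45844 = 45846)
(k(25) - 25510)*(j + 19695) = (25**3 - 25510)*(45846 + 19695) = (15625 - 25510)*65541 = -9885*65541 = -647872785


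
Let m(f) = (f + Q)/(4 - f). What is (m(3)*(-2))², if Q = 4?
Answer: 196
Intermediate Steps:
m(f) = (4 + f)/(4 - f) (m(f) = (f + 4)/(4 - f) = (4 + f)/(4 - f))
(m(3)*(-2))² = (((-4 - 1*3)/(-4 + 3))*(-2))² = (((-4 - 3)/(-1))*(-2))² = (-1*(-7)*(-2))² = (7*(-2))² = (-14)² = 196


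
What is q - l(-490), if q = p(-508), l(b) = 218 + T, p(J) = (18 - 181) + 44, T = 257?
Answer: -594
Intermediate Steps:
p(J) = -119 (p(J) = -163 + 44 = -119)
l(b) = 475 (l(b) = 218 + 257 = 475)
q = -119
q - l(-490) = -119 - 1*475 = -119 - 475 = -594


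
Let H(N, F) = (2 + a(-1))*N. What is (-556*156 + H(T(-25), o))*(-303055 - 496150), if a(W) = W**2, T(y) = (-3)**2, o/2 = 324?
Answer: 69298266345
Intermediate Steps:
o = 648 (o = 2*324 = 648)
T(y) = 9
H(N, F) = 3*N (H(N, F) = (2 + (-1)**2)*N = (2 + 1)*N = 3*N)
(-556*156 + H(T(-25), o))*(-303055 - 496150) = (-556*156 + 3*9)*(-303055 - 496150) = (-86736 + 27)*(-799205) = -86709*(-799205) = 69298266345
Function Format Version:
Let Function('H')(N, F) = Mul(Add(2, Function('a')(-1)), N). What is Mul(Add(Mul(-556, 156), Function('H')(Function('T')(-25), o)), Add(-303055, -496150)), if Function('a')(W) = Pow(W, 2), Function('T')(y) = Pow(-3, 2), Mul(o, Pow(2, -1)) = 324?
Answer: 69298266345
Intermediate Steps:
o = 648 (o = Mul(2, 324) = 648)
Function('T')(y) = 9
Function('H')(N, F) = Mul(3, N) (Function('H')(N, F) = Mul(Add(2, Pow(-1, 2)), N) = Mul(Add(2, 1), N) = Mul(3, N))
Mul(Add(Mul(-556, 156), Function('H')(Function('T')(-25), o)), Add(-303055, -496150)) = Mul(Add(Mul(-556, 156), Mul(3, 9)), Add(-303055, -496150)) = Mul(Add(-86736, 27), -799205) = Mul(-86709, -799205) = 69298266345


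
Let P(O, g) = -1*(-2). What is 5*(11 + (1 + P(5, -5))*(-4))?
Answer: -5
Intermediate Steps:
P(O, g) = 2
5*(11 + (1 + P(5, -5))*(-4)) = 5*(11 + (1 + 2)*(-4)) = 5*(11 + 3*(-4)) = 5*(11 - 12) = 5*(-1) = -5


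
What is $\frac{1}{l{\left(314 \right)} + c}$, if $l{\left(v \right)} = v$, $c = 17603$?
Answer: $\frac{1}{17917} \approx 5.5813 \cdot 10^{-5}$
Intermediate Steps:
$\frac{1}{l{\left(314 \right)} + c} = \frac{1}{314 + 17603} = \frac{1}{17917}$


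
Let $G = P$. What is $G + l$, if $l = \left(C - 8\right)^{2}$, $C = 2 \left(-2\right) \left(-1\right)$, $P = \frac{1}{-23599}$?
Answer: $\frac{377583}{23599} \approx 16.0$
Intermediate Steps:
$P = - \frac{1}{23599} \approx -4.2375 \cdot 10^{-5}$
$C = 4$ ($C = \left(-4\right) \left(-1\right) = 4$)
$l = 16$ ($l = \left(4 - 8\right)^{2} = \left(-4\right)^{2} = 16$)
$G = - \frac{1}{23599} \approx -4.2375 \cdot 10^{-5}$
$G + l = - \frac{1}{23599} + 16 = \frac{377583}{23599}$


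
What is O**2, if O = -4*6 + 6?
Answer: 324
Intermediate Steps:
O = -18 (O = -24 + 6 = -18)
O**2 = (-18)**2 = 324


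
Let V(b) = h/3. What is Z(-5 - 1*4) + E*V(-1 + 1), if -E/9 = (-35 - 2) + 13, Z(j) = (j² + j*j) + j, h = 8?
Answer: 729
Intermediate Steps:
Z(j) = j + 2*j² (Z(j) = (j² + j²) + j = 2*j² + j = j + 2*j²)
E = 216 (E = -9*((-35 - 2) + 13) = -9*(-37 + 13) = -9*(-24) = 216)
V(b) = 8/3
Z(-5 - 1*4) + E*V(-1 + 1) = (-5 - 1*4)*(1 + 2*(-5 - 1*4)) + 216*(8/3) = (-5 - 4)*(1 + 2*(-5 - 4)) + 576 = -9*(1 + 2*(-9)) + 576 = -9*(1 - 18) + 576 = -9*(-17) + 576 = 153 + 576 = 729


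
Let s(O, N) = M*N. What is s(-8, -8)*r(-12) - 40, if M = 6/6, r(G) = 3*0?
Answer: -40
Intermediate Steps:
r(G) = 0
M = 1 (M = 6*(⅙) = 1)
s(O, N) = N (s(O, N) = 1*N = N)
s(-8, -8)*r(-12) - 40 = -8*0 - 40 = 0 - 40 = -40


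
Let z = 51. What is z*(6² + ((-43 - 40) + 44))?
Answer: -153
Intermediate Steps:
z*(6² + ((-43 - 40) + 44)) = 51*(6² + ((-43 - 40) + 44)) = 51*(36 + (-83 + 44)) = 51*(36 - 39) = 51*(-3) = -153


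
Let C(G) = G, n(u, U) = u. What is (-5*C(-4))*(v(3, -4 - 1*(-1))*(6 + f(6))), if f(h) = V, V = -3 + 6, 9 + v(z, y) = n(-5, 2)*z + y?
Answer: -4860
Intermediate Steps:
v(z, y) = -9 + y - 5*z (v(z, y) = -9 + (-5*z + y) = -9 + (y - 5*z) = -9 + y - 5*z)
V = 3
f(h) = 3
(-5*C(-4))*(v(3, -4 - 1*(-1))*(6 + f(6))) = (-5*(-4))*((-9 + (-4 - 1*(-1)) - 5*3)*(6 + 3)) = 20*((-9 + (-4 + 1) - 15)*9) = 20*((-9 - 3 - 15)*9) = 20*(-27*9) = 20*(-243) = -4860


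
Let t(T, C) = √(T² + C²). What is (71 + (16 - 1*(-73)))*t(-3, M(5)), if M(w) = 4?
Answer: 800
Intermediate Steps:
t(T, C) = √(C² + T²)
(71 + (16 - 1*(-73)))*t(-3, M(5)) = (71 + (16 - 1*(-73)))*√(4² + (-3)²) = (71 + (16 + 73))*√(16 + 9) = (71 + 89)*√25 = 160*5 = 800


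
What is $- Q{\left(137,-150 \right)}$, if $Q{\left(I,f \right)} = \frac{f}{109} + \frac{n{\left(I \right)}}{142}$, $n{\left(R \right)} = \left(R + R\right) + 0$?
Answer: $- \frac{4283}{7739} \approx -0.55343$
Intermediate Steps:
$n{\left(R \right)} = 2 R$ ($n{\left(R \right)} = 2 R + 0 = 2 R$)
$Q{\left(I,f \right)} = \frac{I}{71} + \frac{f}{109}$ ($Q{\left(I,f \right)} = \frac{f}{109} + \frac{2 I}{142} = f \frac{1}{109} + 2 I \frac{1}{142} = \frac{f}{109} + \frac{I}{71} = \frac{I}{71} + \frac{f}{109}$)
$- Q{\left(137,-150 \right)} = - (\frac{1}{71} \cdot 137 + \frac{1}{109} \left(-150\right)) = - (\frac{137}{71} - \frac{150}{109}) = \left(-1\right) \frac{4283}{7739} = - \frac{4283}{7739}$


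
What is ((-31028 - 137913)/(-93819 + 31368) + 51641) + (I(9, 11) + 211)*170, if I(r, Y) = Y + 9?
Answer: 5677651802/62451 ≈ 90914.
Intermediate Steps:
I(r, Y) = 9 + Y
((-31028 - 137913)/(-93819 + 31368) + 51641) + (I(9, 11) + 211)*170 = ((-31028 - 137913)/(-93819 + 31368) + 51641) + ((9 + 11) + 211)*170 = (-168941/(-62451) + 51641) + (20 + 211)*170 = (-168941*(-1/62451) + 51641) + 231*170 = (168941/62451 + 51641) + 39270 = 3225201032/62451 + 39270 = 5677651802/62451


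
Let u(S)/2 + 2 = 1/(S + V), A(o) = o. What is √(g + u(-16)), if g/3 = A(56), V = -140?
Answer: √997698/78 ≈ 12.806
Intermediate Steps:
g = 168 (g = 3*56 = 168)
u(S) = -4 + 2/(-140 + S) (u(S) = -4 + 2/(S - 140) = -4 + 2/(-140 + S))
√(g + u(-16)) = √(168 + 2*(281 - 2*(-16))/(-140 - 16)) = √(168 + 2*(281 + 32)/(-156)) = √(168 + 2*(-1/156)*313) = √(168 - 313/78) = √(12791/78) = √997698/78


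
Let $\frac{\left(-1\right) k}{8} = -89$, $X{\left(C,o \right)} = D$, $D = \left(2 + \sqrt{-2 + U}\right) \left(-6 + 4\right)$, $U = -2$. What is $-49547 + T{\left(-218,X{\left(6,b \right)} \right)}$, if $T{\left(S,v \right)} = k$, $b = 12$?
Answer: $-48835$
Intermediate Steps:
$D = -4 - 4 i$ ($D = \left(2 + \sqrt{-2 - 2}\right) \left(-6 + 4\right) = \left(2 + \sqrt{-4}\right) \left(-2\right) = \left(2 + 2 i\right) \left(-2\right) = -4 - 4 i \approx -4.0 - 4.0 i$)
$X{\left(C,o \right)} = -4 - 4 i$
$k = 712$ ($k = \left(-8\right) \left(-89\right) = 712$)
$T{\left(S,v \right)} = 712$
$-49547 + T{\left(-218,X{\left(6,b \right)} \right)} = -49547 + 712 = -48835$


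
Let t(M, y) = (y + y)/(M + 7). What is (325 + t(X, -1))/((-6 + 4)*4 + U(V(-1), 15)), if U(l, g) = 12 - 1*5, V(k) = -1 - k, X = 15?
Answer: -3574/11 ≈ -324.91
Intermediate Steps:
t(M, y) = 2*y/(7 + M) (t(M, y) = (2*y)/(7 + M) = 2*y/(7 + M))
U(l, g) = 7 (U(l, g) = 12 - 5 = 7)
(325 + t(X, -1))/((-6 + 4)*4 + U(V(-1), 15)) = (325 + 2*(-1)/(7 + 15))/((-6 + 4)*4 + 7) = (325 + 2*(-1)/22)/(-2*4 + 7) = (325 + 2*(-1)*(1/22))/(-8 + 7) = (325 - 1/11)/(-1) = (3574/11)*(-1) = -3574/11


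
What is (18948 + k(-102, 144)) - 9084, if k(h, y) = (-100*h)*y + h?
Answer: 1478562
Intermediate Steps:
k(h, y) = h - 100*h*y (k(h, y) = -100*h*y + h = h - 100*h*y)
(18948 + k(-102, 144)) - 9084 = (18948 - 102*(1 - 100*144)) - 9084 = (18948 - 102*(1 - 14400)) - 9084 = (18948 - 102*(-14399)) - 9084 = (18948 + 1468698) - 9084 = 1487646 - 9084 = 1478562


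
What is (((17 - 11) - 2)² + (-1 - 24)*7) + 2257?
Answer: 2098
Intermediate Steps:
(((17 - 11) - 2)² + (-1 - 24)*7) + 2257 = ((6 - 2)² - 25*7) + 2257 = (4² - 175) + 2257 = (16 - 175) + 2257 = -159 + 2257 = 2098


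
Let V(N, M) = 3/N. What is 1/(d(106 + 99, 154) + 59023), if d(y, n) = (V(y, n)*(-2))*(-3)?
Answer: 205/12099733 ≈ 1.6943e-5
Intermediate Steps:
d(y, n) = 18/y (d(y, n) = ((3/y)*(-2))*(-3) = -6/y*(-3) = 18/y)
1/(d(106 + 99, 154) + 59023) = 1/(18/(106 + 99) + 59023) = 1/(18/205 + 59023) = 1/(12099733/205) = 205/12099733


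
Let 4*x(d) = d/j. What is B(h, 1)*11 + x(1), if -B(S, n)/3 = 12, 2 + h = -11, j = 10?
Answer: -15839/40 ≈ -395.98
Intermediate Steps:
h = -13 (h = -2 - 11 = -13)
B(S, n) = -36 (B(S, n) = -3*12 = -36)
x(d) = d/40 (x(d) = (d/10)/4 = d/40)
B(h, 1)*11 + x(1) = -36*11 + (1/40)*1 = -396 + 1/40 = -15839/40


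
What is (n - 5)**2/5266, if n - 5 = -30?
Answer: 450/2633 ≈ 0.17091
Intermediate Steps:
n = -25 (n = 5 - 30 = -25)
(n - 5)**2/5266 = (-25 - 5)**2/5266 = (-30)**2*(1/5266) = 900*(1/5266) = 450/2633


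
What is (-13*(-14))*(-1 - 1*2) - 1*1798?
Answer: -2344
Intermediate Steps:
(-13*(-14))*(-1 - 1*2) - 1*1798 = 182*(-1 - 2) - 1798 = 182*(-3) - 1798 = -546 - 1798 = -2344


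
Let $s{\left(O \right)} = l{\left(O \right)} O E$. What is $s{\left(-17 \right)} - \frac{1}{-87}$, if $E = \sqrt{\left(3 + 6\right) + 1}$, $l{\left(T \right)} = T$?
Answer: $\frac{1}{87} + 289 \sqrt{10} \approx 913.91$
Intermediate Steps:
$E = \sqrt{10}$ ($E = \sqrt{9 + 1} = \sqrt{10} \approx 3.1623$)
$s{\left(O \right)} = \sqrt{10} O^{2}$ ($s{\left(O \right)} = O O \sqrt{10} = O^{2} \sqrt{10} = \sqrt{10} O^{2}$)
$s{\left(-17 \right)} - \frac{1}{-87} = \sqrt{10} \left(-17\right)^{2} - \frac{1}{-87} = \sqrt{10} \cdot 289 - - \frac{1}{87} = 289 \sqrt{10} + \frac{1}{87} = \frac{1}{87} + 289 \sqrt{10}$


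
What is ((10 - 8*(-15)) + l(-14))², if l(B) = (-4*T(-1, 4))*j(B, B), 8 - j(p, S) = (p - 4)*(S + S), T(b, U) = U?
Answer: 65060356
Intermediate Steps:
j(p, S) = 8 - 2*S*(-4 + p) (j(p, S) = 8 - (p - 4)*(S + S) = 8 - (-4 + p)*2*S = 8 - 2*S*(-4 + p))
l(B) = -128 - 128*B + 32*B² (l(B) = (-4*4)*(8 + 8*B - 2*B*B) = -16*(8 + 8*B - 2*B²) = -16*(8 - 2*B² + 8*B) = -128 - 128*B + 32*B²)
((10 - 8*(-15)) + l(-14))² = ((10 - 8*(-15)) + (-128 - 128*(-14) + 32*(-14)²))² = ((10 + 120) + (-128 + 1792 + 32*196))² = (130 + (-128 + 1792 + 6272))² = (130 + 7936)² = 8066² = 65060356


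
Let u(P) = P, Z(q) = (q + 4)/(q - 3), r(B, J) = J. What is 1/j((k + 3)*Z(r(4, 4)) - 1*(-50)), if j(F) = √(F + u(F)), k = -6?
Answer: √13/26 ≈ 0.13867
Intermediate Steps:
Z(q) = (4 + q)/(-3 + q)
j(F) = √2*√F (j(F) = √(F + F) = √(2*F) = √2*√F)
1/j((k + 3)*Z(r(4, 4)) - 1*(-50)) = 1/(√2*√((-6 + 3)*((4 + 4)/(-3 + 4)) - 1*(-50))) = 1/(√2*√(-3*8/1 + 50)) = 1/(√2*√(-3*8 + 50)) = 1/(√2*√(-24 + 50)) = 1/(√2*√26) = 1/(2*√13) = √13/26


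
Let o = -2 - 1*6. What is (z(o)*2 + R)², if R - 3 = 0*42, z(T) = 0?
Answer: 9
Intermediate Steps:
o = -8 (o = -2 - 6 = -8)
R = 3 (R = 3 + 0*42 = 3 + 0 = 3)
(z(o)*2 + R)² = (0*2 + 3)² = (0 + 3)² = 3² = 9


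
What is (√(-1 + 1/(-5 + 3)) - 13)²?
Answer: (26 - I*√6)²/4 ≈ 167.5 - 31.843*I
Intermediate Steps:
(√(-1 + 1/(-5 + 3)) - 13)² = (√(-1 + 1/(-2)) - 13)² = (√(-1 - ½) - 13)² = (√(-3/2) - 13)² = (I*√6/2 - 13)² = (-13 + I*√6/2)²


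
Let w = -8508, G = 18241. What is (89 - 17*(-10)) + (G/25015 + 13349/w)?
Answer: 54943622773/212827620 ≈ 258.16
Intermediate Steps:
(89 - 17*(-10)) + (G/25015 + 13349/w) = (89 - 17*(-10)) + (18241/25015 + 13349/(-8508)) = (89 + 170) + (18241*(1/25015) + 13349*(-1/8508)) = 259 + (18241/25015 - 13349/8508) = 259 - 178730807/212827620 = 54943622773/212827620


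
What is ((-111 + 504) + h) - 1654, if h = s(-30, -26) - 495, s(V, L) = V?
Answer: -1786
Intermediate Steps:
h = -525 (h = -30 - 495 = -525)
((-111 + 504) + h) - 1654 = ((-111 + 504) - 525) - 1654 = (393 - 525) - 1654 = -132 - 1654 = -1786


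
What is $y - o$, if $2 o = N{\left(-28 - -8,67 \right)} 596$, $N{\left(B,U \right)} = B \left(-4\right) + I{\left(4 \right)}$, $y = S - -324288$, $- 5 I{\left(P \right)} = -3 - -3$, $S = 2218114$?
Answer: $2518562$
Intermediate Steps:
$I{\left(P \right)} = 0$ ($I{\left(P \right)} = - \frac{-3 - -3}{5} = - \frac{-3 + 3}{5} = \left(- \frac{1}{5}\right) 0 = 0$)
$y = 2542402$ ($y = 2218114 - -324288 = 2218114 + 324288 = 2542402$)
$N{\left(B,U \right)} = - 4 B$ ($N{\left(B,U \right)} = B \left(-4\right) + 0 = - 4 B + 0 = - 4 B$)
$o = 23840$ ($o = \frac{- 4 \left(-28 - -8\right) 596}{2} = \frac{- 4 \left(-28 + 8\right) 596}{2} = \frac{\left(-4\right) \left(-20\right) 596}{2} = \frac{80 \cdot 596}{2} = \frac{1}{2} \cdot 47680 = 23840$)
$y - o = 2542402 - 23840 = 2518562$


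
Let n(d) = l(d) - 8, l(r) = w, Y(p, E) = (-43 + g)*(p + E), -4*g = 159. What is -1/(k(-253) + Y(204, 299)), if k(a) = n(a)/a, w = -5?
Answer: 1012/42122677 ≈ 2.4025e-5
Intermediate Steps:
g = -159/4 (g = -1/4*159 = -159/4 ≈ -39.750)
Y(p, E) = -331*E/4 - 331*p/4 (Y(p, E) = (-43 - 159/4)*(p + E) = -331*(E + p)/4 = -331*E/4 - 331*p/4)
l(r) = -5
n(d) = -13 (n(d) = -5 - 8 = -13)
k(a) = -13/a
-1/(k(-253) + Y(204, 299)) = -1/(-13/(-253) + (-331/4*299 - 331/4*204)) = -1/(-13*(-1/253) + (-98969/4 - 16881)) = -1/(13/253 - 166493/4) = -1/(-42122677/1012) = -1*(-1012/42122677) = 1012/42122677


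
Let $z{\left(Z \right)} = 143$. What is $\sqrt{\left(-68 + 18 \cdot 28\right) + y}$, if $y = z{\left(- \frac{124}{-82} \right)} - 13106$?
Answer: $i \sqrt{12527} \approx 111.92 i$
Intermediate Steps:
$y = -12963$ ($y = 143 - 13106 = -12963$)
$\sqrt{\left(-68 + 18 \cdot 28\right) + y} = \sqrt{\left(-68 + 18 \cdot 28\right) - 12963} = \sqrt{\left(-68 + 504\right) - 12963} = \sqrt{436 - 12963} = \sqrt{-12527} = i \sqrt{12527}$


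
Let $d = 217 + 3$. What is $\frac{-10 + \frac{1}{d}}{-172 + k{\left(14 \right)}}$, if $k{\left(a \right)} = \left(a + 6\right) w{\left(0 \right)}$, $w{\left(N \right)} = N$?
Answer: $\frac{2199}{37840} \approx 0.058113$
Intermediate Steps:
$d = 220$
$k{\left(a \right)} = 0$ ($k{\left(a \right)} = \left(a + 6\right) 0 = \left(6 + a\right) 0 = 0$)
$\frac{-10 + \frac{1}{d}}{-172 + k{\left(14 \right)}} = \frac{-10 + \frac{1}{220}}{-172 + 0} = \frac{-10 + \frac{1}{220}}{-172} = \left(- \frac{2199}{220}\right) \left(- \frac{1}{172}\right) = \frac{2199}{37840}$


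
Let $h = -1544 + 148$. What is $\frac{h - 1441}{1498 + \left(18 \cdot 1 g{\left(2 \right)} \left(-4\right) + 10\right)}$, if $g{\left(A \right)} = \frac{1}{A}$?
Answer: $- \frac{2837}{1472} \approx -1.9273$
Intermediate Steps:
$h = -1396$
$\frac{h - 1441}{1498 + \left(18 \cdot 1 g{\left(2 \right)} \left(-4\right) + 10\right)} = \frac{-1396 - 1441}{1498 + \left(18 \cdot 1 \cdot \frac{1}{2} \left(-4\right) + 10\right)} = - \frac{2837}{1498 + \left(18 \cdot 1 \cdot \frac{1}{2} \left(-4\right) + 10\right)} = - \frac{2837}{1498 + \left(18 \cdot \frac{1}{2} \left(-4\right) + 10\right)} = - \frac{2837}{1498 + \left(18 \left(-2\right) + 10\right)} = - \frac{2837}{1498 + \left(-36 + 10\right)} = - \frac{2837}{1498 - 26} = - \frac{2837}{1472}$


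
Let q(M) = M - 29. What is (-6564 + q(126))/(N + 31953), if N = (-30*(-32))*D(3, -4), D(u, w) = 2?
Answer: -6467/33873 ≈ -0.19092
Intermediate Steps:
q(M) = -29 + M
N = 1920 (N = -30*(-32)*2 = 960*2 = 1920)
(-6564 + q(126))/(N + 31953) = (-6564 + (-29 + 126))/(1920 + 31953) = (-6564 + 97)/33873 = -6467*1/33873 = -6467/33873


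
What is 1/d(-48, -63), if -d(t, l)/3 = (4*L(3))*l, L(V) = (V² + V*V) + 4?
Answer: 1/16632 ≈ 6.0125e-5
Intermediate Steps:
L(V) = 4 + 2*V² (L(V) = (V² + V²) + 4 = 2*V² + 4 = 4 + 2*V²)
d(t, l) = -264*l (d(t, l) = -3*4*(4 + 2*3²)*l = -3*4*(4 + 2*9)*l = -3*4*(4 + 18)*l = -3*4*22*l = -264*l)
1/d(-48, -63) = 1/(-264*(-63)) = 1/16632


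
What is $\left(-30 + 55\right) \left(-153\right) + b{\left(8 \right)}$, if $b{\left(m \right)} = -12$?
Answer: $-3837$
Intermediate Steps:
$\left(-30 + 55\right) \left(-153\right) + b{\left(8 \right)} = \left(-30 + 55\right) \left(-153\right) - 12 = 25 \left(-153\right) - 12 = -3825 - 12 = -3837$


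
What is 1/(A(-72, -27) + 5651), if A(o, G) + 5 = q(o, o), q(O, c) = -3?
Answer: 1/5643 ≈ 0.00017721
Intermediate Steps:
A(o, G) = -8 (A(o, G) = -5 - 3 = -8)
1/(A(-72, -27) + 5651) = 1/(-8 + 5651) = 1/5643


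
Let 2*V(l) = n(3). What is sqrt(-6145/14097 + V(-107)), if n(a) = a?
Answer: sqrt(845848194)/28194 ≈ 1.0315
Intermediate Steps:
V(l) = 3/2 (V(l) = (1/2)*3 = 3/2)
sqrt(-6145/14097 + V(-107)) = sqrt(-6145/14097 + 3/2) = sqrt(30001/28194) = sqrt(845848194)/28194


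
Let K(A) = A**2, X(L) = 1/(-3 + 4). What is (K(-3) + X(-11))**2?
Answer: 100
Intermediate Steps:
X(L) = 1 (X(L) = 1/1 = 1)
(K(-3) + X(-11))**2 = ((-3)**2 + 1)**2 = (9 + 1)**2 = 10**2 = 100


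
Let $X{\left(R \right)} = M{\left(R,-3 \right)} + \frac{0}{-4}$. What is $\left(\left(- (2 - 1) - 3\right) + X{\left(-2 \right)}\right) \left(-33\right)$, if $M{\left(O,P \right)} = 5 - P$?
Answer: $-132$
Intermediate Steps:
$X{\left(R \right)} = 8$ ($X{\left(R \right)} = \left(5 - -3\right) + \frac{0}{-4} = \left(5 + 3\right) + 0 \left(- \frac{1}{4}\right) = 8 + 0 = 8$)
$\left(\left(- (2 - 1) - 3\right) + X{\left(-2 \right)}\right) \left(-33\right) = \left(\left(- (2 - 1) - 3\right) + 8\right) \left(-33\right) = \left(\left(\left(-1\right) 1 - 3\right) + 8\right) \left(-33\right) = \left(\left(-1 - 3\right) + 8\right) \left(-33\right) = \left(-4 + 8\right) \left(-33\right) = 4 \left(-33\right) = -132$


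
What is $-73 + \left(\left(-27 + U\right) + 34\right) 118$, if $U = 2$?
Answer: $989$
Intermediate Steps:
$-73 + \left(\left(-27 + U\right) + 34\right) 118 = -73 + \left(\left(-27 + 2\right) + 34\right) 118 = -73 + \left(-25 + 34\right) 118 = -73 + 9 \cdot 118 = -73 + 1062 = 989$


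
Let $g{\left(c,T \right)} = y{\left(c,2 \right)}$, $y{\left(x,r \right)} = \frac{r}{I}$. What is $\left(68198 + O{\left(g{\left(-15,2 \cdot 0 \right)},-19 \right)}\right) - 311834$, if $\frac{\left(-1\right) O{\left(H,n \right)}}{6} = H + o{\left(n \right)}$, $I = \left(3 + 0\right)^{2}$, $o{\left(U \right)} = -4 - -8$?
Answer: $- \frac{730984}{3} \approx -2.4366 \cdot 10^{5}$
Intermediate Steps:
$o{\left(U \right)} = 4$ ($o{\left(U \right)} = -4 + 8 = 4$)
$I = 9$ ($I = 3^{2} = 9$)
$y{\left(x,r \right)} = \frac{r}{9}$
$g{\left(c,T \right)} = \frac{2}{9}$ ($g{\left(c,T \right)} = \frac{1}{9} \cdot 2 = \frac{2}{9}$)
$O{\left(H,n \right)} = -24 - 6 H$ ($O{\left(H,n \right)} = - 6 \left(H + 4\right) = - 6 \left(4 + H\right) = -24 - 6 H$)
$\left(68198 + O{\left(g{\left(-15,2 \cdot 0 \right)},-19 \right)}\right) - 311834 = \left(68198 - \frac{76}{3}\right) - 311834 = \frac{204518}{3} - 311834 = - \frac{730984}{3}$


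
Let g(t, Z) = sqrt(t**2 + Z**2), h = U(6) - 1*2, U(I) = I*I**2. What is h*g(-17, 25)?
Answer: 214*sqrt(914) ≈ 6469.7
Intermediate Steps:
U(I) = I**3
h = 214 (h = 6**3 - 1*2 = 216 - 2 = 214)
g(t, Z) = sqrt(Z**2 + t**2)
h*g(-17, 25) = 214*sqrt(25**2 + (-17)**2) = 214*sqrt(625 + 289) = 214*sqrt(914)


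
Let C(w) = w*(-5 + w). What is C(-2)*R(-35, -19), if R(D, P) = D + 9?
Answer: -364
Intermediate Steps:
R(D, P) = 9 + D
C(-2)*R(-35, -19) = (-2*(-5 - 2))*(9 - 35) = -2*(-7)*(-26) = 14*(-26) = -364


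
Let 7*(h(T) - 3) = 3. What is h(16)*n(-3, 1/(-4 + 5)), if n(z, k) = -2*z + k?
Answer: 24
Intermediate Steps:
n(z, k) = k - 2*z
h(T) = 24/7 (h(T) = 3 + (1/7)*3 = 3 + 3/7 = 24/7)
h(16)*n(-3, 1/(-4 + 5)) = 24*(1/(-4 + 5) - 2*(-3))/7 = 24*(1/1 + 6)/7 = 24*(1 + 6)/7 = (24/7)*7 = 24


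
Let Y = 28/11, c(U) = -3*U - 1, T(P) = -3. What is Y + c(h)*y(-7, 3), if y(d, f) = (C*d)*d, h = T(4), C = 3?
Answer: 12964/11 ≈ 1178.5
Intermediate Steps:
h = -3
c(U) = -1 - 3*U
y(d, f) = 3*d² (y(d, f) = (3*d)*d = 3*d²)
Y = 28/11 (Y = 28*(1/11) = 28/11 ≈ 2.5455)
Y + c(h)*y(-7, 3) = 28/11 + (-1 - 3*(-3))*(3*(-7)²) = 28/11 + (-1 + 9)*(3*49) = 28/11 + 8*147 = 28/11 + 1176 = 12964/11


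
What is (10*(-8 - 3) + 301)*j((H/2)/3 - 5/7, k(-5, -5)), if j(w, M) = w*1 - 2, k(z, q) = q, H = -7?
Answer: -31133/42 ≈ -741.26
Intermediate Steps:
j(w, M) = -2 + w (j(w, M) = w - 2 = -2 + w)
(10*(-8 - 3) + 301)*j((H/2)/3 - 5/7, k(-5, -5)) = (10*(-8 - 3) + 301)*(-2 + (-7/2/3 - 5/7)) = (10*(-11) + 301)*(-2 + (-7*½*(⅓) - 5*⅐)) = (-110 + 301)*(-2 + (-7/2*⅓ - 5/7)) = 191*(-2 + (-7/6 - 5/7)) = 191*(-2 - 79/42) = 191*(-163/42) = -31133/42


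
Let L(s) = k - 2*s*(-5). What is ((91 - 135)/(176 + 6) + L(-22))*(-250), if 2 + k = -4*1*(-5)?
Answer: 4601000/91 ≈ 50560.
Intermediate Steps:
k = 18 (k = -2 - 4*1*(-5) = -2 - 4*(-5) = -2 + 20 = 18)
L(s) = 18 + 10*s (L(s) = 18 - 2*s*(-5) = 18 + 10*s)
((91 - 135)/(176 + 6) + L(-22))*(-250) = ((91 - 135)/(176 + 6) + (18 + 10*(-22)))*(-250) = (-44/182 + (18 - 220))*(-250) = (-44*1/182 - 202)*(-250) = (-22/91 - 202)*(-250) = -18404/91*(-250) = 4601000/91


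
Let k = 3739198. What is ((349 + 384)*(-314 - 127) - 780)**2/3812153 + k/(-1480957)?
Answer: 155482358034376879/5645634670421 ≈ 27540.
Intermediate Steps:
((349 + 384)*(-314 - 127) - 780)**2/3812153 + k/(-1480957) = ((349 + 384)*(-314 - 127) - 780)**2/3812153 + 3739198/(-1480957) = (733*(-441) - 780)**2*(1/3812153) + 3739198*(-1/1480957) = (-323253 - 780)**2*(1/3812153) - 3739198/1480957 = (-324033)**2*(1/3812153) - 3739198/1480957 = 104997385089*(1/3812153) - 3739198/1480957 = 104997385089/3812153 - 3739198/1480957 = 155482358034376879/5645634670421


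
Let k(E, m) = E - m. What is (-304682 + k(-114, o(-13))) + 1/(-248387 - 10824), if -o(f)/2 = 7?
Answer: -79002847003/259211 ≈ -3.0478e+5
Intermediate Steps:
o(f) = -14 (o(f) = -2*7 = -14)
(-304682 + k(-114, o(-13))) + 1/(-248387 - 10824) = (-304682 + (-114 - 1*(-14))) + 1/(-248387 - 10824) = (-304682 + (-114 + 14)) + 1/(-259211) = (-304682 - 100) - 1/259211 = -304782 - 1/259211 = -79002847003/259211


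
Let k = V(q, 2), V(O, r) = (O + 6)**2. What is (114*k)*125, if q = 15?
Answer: 6284250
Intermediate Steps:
V(O, r) = (6 + O)**2
k = 441 (k = (6 + 15)**2 = 21**2 = 441)
(114*k)*125 = (114*441)*125 = 50274*125 = 6284250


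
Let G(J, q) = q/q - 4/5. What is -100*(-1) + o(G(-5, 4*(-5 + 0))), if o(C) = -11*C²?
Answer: 2489/25 ≈ 99.560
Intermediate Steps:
G(J, q) = ⅕ (G(J, q) = 1 - 4*⅕ = 1 - ⅘ = ⅕)
-100*(-1) + o(G(-5, 4*(-5 + 0))) = -100*(-1) - 11*(⅕)² = 100 - 11*1/25 = 100 - 11/25 = 2489/25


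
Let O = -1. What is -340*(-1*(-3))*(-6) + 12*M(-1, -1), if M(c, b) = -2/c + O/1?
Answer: 6132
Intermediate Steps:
M(c, b) = -1 - 2/c (M(c, b) = -2/c - 1/1 = -2/c - 1*1 = -2/c - 1 = -1 - 2/c)
-340*(-1*(-3))*(-6) + 12*M(-1, -1) = -340*(-1*(-3))*(-6) + 12*((-2 - 1*(-1))/(-1)) = -1020*(-6) + 12*(-(-2 + 1)) = -340*(-18) + 12*(-1*(-1)) = 6120 + 12*1 = 6120 + 12 = 6132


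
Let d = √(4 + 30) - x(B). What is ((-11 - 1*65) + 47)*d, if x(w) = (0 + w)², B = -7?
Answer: 1421 - 29*√34 ≈ 1251.9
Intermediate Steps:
x(w) = w²
d = -49 + √34 (d = √(4 + 30) - 1*(-7)² = √34 - 1*49 = √34 - 49 = -49 + √34 ≈ -43.169)
((-11 - 1*65) + 47)*d = ((-11 - 1*65) + 47)*(-49 + √34) = ((-11 - 65) + 47)*(-49 + √34) = (-76 + 47)*(-49 + √34) = -29*(-49 + √34) = 1421 - 29*√34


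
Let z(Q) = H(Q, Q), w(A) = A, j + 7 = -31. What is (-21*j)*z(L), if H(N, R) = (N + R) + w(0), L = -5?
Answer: -7980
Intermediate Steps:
j = -38 (j = -7 - 31 = -38)
H(N, R) = N + R (H(N, R) = (N + R) + 0 = N + R)
z(Q) = 2*Q (z(Q) = Q + Q = 2*Q)
(-21*j)*z(L) = (-21*(-38))*(2*(-5)) = 798*(-10) = -7980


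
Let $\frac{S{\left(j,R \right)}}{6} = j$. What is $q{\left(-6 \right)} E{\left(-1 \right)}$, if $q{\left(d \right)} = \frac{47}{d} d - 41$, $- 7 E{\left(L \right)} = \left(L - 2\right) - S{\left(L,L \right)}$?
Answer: $- \frac{18}{7} \approx -2.5714$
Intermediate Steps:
$S{\left(j,R \right)} = 6 j$
$E{\left(L \right)} = \frac{2}{7} + \frac{5 L}{7}$ ($E{\left(L \right)} = - \frac{\left(L - 2\right) - 6 L}{7} = - \frac{\left(-2 + L\right) - 6 L}{7} = - \frac{-2 - 5 L}{7} = \frac{2}{7} + \frac{5 L}{7}$)
$q{\left(d \right)} = 6$ ($q{\left(d \right)} = 47 - 41 = 6$)
$q{\left(-6 \right)} E{\left(-1 \right)} = 6 \left(\frac{2}{7} + \frac{5}{7} \left(-1\right)\right) = 6 \left(\frac{2}{7} - \frac{5}{7}\right) = 6 \left(- \frac{3}{7}\right) = - \frac{18}{7}$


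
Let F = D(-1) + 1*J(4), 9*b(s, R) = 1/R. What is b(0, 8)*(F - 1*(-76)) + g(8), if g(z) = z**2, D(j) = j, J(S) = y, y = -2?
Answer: 4681/72 ≈ 65.014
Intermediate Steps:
J(S) = -2
b(s, R) = 1/(9*R)
F = -3 (F = -1 + 1*(-2) = -1 - 2 = -3)
b(0, 8)*(F - 1*(-76)) + g(8) = ((1/9)/8)*(-3 - 1*(-76)) + 8**2 = ((1/9)*(1/8))*(-3 + 76) + 64 = (1/72)*73 + 64 = 73/72 + 64 = 4681/72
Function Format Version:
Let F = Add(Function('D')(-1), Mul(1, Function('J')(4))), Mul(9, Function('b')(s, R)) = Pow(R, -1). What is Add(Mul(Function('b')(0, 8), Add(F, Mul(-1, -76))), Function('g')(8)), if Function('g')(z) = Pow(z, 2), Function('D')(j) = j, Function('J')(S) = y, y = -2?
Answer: Rational(4681, 72) ≈ 65.014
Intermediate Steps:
Function('J')(S) = -2
Function('b')(s, R) = Mul(Rational(1, 9), Pow(R, -1))
F = -3 (F = Add(-1, Mul(1, -2)) = Add(-1, -2) = -3)
Add(Mul(Function('b')(0, 8), Add(F, Mul(-1, -76))), Function('g')(8)) = Add(Mul(Mul(Rational(1, 9), Pow(8, -1)), Add(-3, Mul(-1, -76))), Pow(8, 2)) = Add(Mul(Mul(Rational(1, 9), Rational(1, 8)), Add(-3, 76)), 64) = Add(Mul(Rational(1, 72), 73), 64) = Add(Rational(73, 72), 64) = Rational(4681, 72)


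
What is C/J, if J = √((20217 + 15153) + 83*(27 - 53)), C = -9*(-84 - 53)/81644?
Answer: 1233*√23/71356856 ≈ 8.2869e-5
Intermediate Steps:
C = 1233/81644 (C = -9*(-137)*(1/81644) = 1233*(1/81644) = 1233/81644 ≈ 0.015102)
J = 38*√23 (J = √(35370 + 83*(-26)) = √(35370 - 2158) = √33212 = 38*√23 ≈ 182.24)
C/J = 1233/(81644*((38*√23))) = 1233*(√23/874)/81644 = 1233*√23/71356856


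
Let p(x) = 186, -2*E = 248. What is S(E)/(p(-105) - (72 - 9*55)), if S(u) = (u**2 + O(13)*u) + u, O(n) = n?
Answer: 13640/609 ≈ 22.397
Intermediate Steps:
E = -124 (E = -1/2*248 = -124)
S(u) = u**2 + 14*u (S(u) = (u**2 + 13*u) + u = u**2 + 14*u)
S(E)/(p(-105) - (72 - 9*55)) = (-124*(14 - 124))/(186 - (72 - 9*55)) = (-124*(-110))/(186 - (72 - 495)) = 13640/(186 - 1*(-423)) = 13640/(186 + 423) = 13640/609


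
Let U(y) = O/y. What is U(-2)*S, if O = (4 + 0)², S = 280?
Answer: -2240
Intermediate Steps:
O = 16 (O = 4² = 16)
U(y) = 16/y
U(-2)*S = (16/(-2))*280 = (16*(-½))*280 = -8*280 = -2240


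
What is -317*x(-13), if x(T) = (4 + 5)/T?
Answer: 2853/13 ≈ 219.46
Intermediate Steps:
x(T) = 9/T
-317*x(-13) = -2853/(-13) = -2853*(-1)/13 = -317*(-9/13) = 2853/13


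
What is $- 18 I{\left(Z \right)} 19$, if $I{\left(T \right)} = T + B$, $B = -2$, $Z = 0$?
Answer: $684$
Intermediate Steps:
$I{\left(T \right)} = -2 + T$ ($I{\left(T \right)} = T - 2 = -2 + T$)
$- 18 I{\left(Z \right)} 19 = - 18 \left(-2 + 0\right) 19 = \left(-18\right) \left(-2\right) 19 = 36 \cdot 19 = 684$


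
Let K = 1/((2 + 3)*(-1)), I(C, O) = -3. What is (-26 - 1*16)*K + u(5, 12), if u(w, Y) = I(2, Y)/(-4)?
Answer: 183/20 ≈ 9.1500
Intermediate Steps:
u(w, Y) = ¾ (u(w, Y) = -3/(-4) = -3*(-¼) = ¾)
K = -⅕ (K = 1/(5*(-1)) = 1/(-5) = -⅕ ≈ -0.20000)
(-26 - 1*16)*K + u(5, 12) = (-26 - 1*16)*(-⅕) + ¾ = (-26 - 16)*(-⅕) + ¾ = -42*(-⅕) + ¾ = 42/5 + ¾ = 183/20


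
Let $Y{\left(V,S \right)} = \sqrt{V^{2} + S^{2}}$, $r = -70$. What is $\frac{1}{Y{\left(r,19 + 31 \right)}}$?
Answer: $\frac{\sqrt{74}}{740} \approx 0.011625$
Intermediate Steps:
$Y{\left(V,S \right)} = \sqrt{S^{2} + V^{2}}$
$\frac{1}{Y{\left(r,19 + 31 \right)}} = \frac{1}{\sqrt{\left(19 + 31\right)^{2} + \left(-70\right)^{2}}} = \frac{1}{\sqrt{50^{2} + 4900}} = \frac{1}{\sqrt{2500 + 4900}} = \frac{1}{\sqrt{7400}} = \frac{1}{10 \sqrt{74}} = \frac{\sqrt{74}}{740}$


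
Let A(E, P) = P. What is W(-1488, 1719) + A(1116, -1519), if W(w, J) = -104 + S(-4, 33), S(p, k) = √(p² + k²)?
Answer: -1623 + √1105 ≈ -1589.8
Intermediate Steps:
S(p, k) = √(k² + p²)
W(w, J) = -104 + √1105 (W(w, J) = -104 + √(33² + (-4)²) = -104 + √(1089 + 16) = -104 + √1105)
W(-1488, 1719) + A(1116, -1519) = (-104 + √1105) - 1519 = -1623 + √1105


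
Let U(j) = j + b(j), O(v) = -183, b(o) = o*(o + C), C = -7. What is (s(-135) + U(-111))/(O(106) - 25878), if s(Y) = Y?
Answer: -36/73 ≈ -0.49315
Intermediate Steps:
b(o) = o*(-7 + o) (b(o) = o*(o - 7) = o*(-7 + o))
U(j) = j + j*(-7 + j)
(s(-135) + U(-111))/(O(106) - 25878) = (-135 - 111*(-6 - 111))/(-183 - 25878) = (-135 - 111*(-117))/(-26061) = (-135 + 12987)*(-1/26061) = 12852*(-1/26061) = -36/73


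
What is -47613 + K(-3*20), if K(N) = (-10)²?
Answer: -47513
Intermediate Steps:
K(N) = 100
-47613 + K(-3*20) = -47613 + 100 = -47513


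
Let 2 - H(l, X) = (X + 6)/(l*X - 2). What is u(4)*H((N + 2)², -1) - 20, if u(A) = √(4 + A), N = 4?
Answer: -20 + 81*√2/19 ≈ -13.971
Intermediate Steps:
H(l, X) = 2 - (6 + X)/(-2 + X*l) (H(l, X) = 2 - (X + 6)/(l*X - 2) = 2 - (6 + X)/(X*l - 2) = 2 - (6 + X)/(-2 + X*l))
u(4)*H((N + 2)², -1) - 20 = √(4 + 4)*((-10 - 1*(-1) + 2*(-1)*(4 + 2)²)/(-2 - (4 + 2)²)) - 20 = √8*((-10 + 1 + 2*(-1)*6²)/(-2 - 1*6²)) - 20 = (2*√2)*((-10 + 1 + 2*(-1)*36)/(-2 - 1*36)) - 20 = (2*√2)*((-10 + 1 - 72)/(-2 - 36)) - 20 = (2*√2)*(-81/(-38)) - 20 = (2*√2)*(-1/38*(-81)) - 20 = (2*√2)*(81/38) - 20 = 81*√2/19 - 20 = -20 + 81*√2/19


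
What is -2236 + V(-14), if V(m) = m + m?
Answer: -2264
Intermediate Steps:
V(m) = 2*m
-2236 + V(-14) = -2236 + 2*(-14) = -2236 - 28 = -2264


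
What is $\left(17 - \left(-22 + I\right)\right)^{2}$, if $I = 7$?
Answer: $1024$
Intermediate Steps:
$\left(17 - \left(-22 + I\right)\right)^{2} = \left(17 + \left(22 - 7\right)\right)^{2} = \left(17 + 15\right)^{2} = 32^{2} = 1024$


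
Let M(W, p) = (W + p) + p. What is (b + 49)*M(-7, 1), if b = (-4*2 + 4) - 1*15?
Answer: -150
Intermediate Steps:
M(W, p) = W + 2*p
b = -19 (b = (-8 + 4) - 15 = -4 - 15 = -19)
(b + 49)*M(-7, 1) = (-19 + 49)*(-7 + 2*1) = 30*(-7 + 2) = 30*(-5) = -150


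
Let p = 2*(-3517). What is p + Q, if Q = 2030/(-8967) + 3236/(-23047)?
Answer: -207677066984/29523207 ≈ -7034.4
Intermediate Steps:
p = -7034
Q = -10828946/29523207 (Q = 2030*(-1/8967) + 3236*(-1/23047) = -290/1281 - 3236/23047 = -10828946/29523207 ≈ -0.36679)
p + Q = -7034 - 10828946/29523207 = -207677066984/29523207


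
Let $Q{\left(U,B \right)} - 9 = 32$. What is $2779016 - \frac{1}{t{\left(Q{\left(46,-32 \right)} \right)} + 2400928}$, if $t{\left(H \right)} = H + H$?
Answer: $\frac{6672445206159}{2401010} \approx 2.779 \cdot 10^{6}$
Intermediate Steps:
$Q{\left(U,B \right)} = 41$ ($Q{\left(U,B \right)} = 9 + 32 = 41$)
$t{\left(H \right)} = 2 H$
$2779016 - \frac{1}{t{\left(Q{\left(46,-32 \right)} \right)} + 2400928} = 2779016 - \frac{1}{2 \cdot 41 + 2400928} = 2779016 - \frac{1}{82 + 2400928} = 2779016 - \frac{1}{2401010} = \frac{6672445206159}{2401010}$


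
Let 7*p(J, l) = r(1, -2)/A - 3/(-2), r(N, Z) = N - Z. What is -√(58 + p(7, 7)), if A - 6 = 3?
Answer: -√102774/42 ≈ -7.6329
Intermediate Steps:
A = 9 (A = 6 + 3 = 9)
p(J, l) = 11/42 (p(J, l) = ((1 - 1*(-2))/9 - 3/(-2))/7 = ((1 + 2)*(⅑) - 3*(-½))/7 = (3*(⅑) + 3/2)/7 = (⅓ + 3/2)/7 = (⅐)*(11/6) = 11/42)
-√(58 + p(7, 7)) = -√(58 + 11/42) = -√(2447/42) = -√102774/42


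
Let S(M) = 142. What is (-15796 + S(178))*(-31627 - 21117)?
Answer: 825654576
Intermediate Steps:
(-15796 + S(178))*(-31627 - 21117) = (-15796 + 142)*(-31627 - 21117) = -15654*(-52744) = 825654576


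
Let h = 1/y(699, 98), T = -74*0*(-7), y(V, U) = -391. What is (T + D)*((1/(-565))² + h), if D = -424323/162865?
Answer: 135288599382/20328316633375 ≈ 0.0066552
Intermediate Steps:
D = -424323/162865 (D = -424323*1/162865 = -424323/162865 ≈ -2.6054)
T = 0 (T = 0*(-7) = 0)
h = -1/391 (h = 1/(-391) = -1/391 ≈ -0.0025575)
(T + D)*((1/(-565))² + h) = (0 - 424323/162865)*((1/(-565))² - 1/391) = -424323*((-1/565)² - 1/391)/162865 = -424323*(1/319225 - 1/391)/162865 = -424323/162865*(-318834/124816975) = 135288599382/20328316633375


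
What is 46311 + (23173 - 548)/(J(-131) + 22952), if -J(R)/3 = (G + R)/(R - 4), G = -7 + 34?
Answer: 47828055021/1032736 ≈ 46312.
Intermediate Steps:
G = 27
J(R) = -3*(27 + R)/(-4 + R) (J(R) = -3*(27 + R)/(R - 4) = -3*(27 + R)/(-4 + R))
46311 + (23173 - 548)/(J(-131) + 22952) = 46311 + (23173 - 548)/(3*(-27 - 1*(-131))/(-4 - 131) + 22952) = 46311 + 22625/(3*(-27 + 131)/(-135) + 22952) = 46311 + 22625/(3*(-1/135)*104 + 22952) = 46311 + 22625/(-104/45 + 22952) = 46311 + 22625/(1032736/45) = 46311 + 22625*(45/1032736) = 46311 + 1018125/1032736 = 47828055021/1032736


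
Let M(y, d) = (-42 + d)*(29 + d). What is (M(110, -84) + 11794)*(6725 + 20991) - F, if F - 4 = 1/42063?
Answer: 21828778085939/42063 ≈ 5.1895e+8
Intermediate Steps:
F = 168253/42063 (F = 4 + 1/42063 = 168253/42063 ≈ 4.0000)
(M(110, -84) + 11794)*(6725 + 20991) - F = ((-1218 + (-84)**2 - 13*(-84)) + 11794)*(6725 + 20991) - 1*168253/42063 = ((-1218 + 7056 + 1092) + 11794)*27716 - 168253/42063 = (6930 + 11794)*27716 - 168253/42063 = 18724*27716 - 168253/42063 = 518954384 - 168253/42063 = 21828778085939/42063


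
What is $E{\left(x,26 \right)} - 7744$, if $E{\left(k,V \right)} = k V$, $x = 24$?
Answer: $-7120$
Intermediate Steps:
$E{\left(k,V \right)} = V k$
$E{\left(x,26 \right)} - 7744 = 26 \cdot 24 - 7744 = 624 - 7744 = -7120$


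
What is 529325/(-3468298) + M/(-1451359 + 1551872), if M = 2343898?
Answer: 8076132701879/348609036874 ≈ 23.167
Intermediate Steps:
529325/(-3468298) + M/(-1451359 + 1551872) = 529325/(-3468298) + 2343898/(-1451359 + 1551872) = 529325*(-1/3468298) + 2343898/100513 = -529325/3468298 + 2343898*(1/100513) = -529325/3468298 + 2343898/100513 = 8076132701879/348609036874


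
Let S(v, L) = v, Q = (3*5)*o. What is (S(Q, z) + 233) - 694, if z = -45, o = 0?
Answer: -461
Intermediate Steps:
Q = 0 (Q = (3*5)*0 = 15*0 = 0)
(S(Q, z) + 233) - 694 = (0 + 233) - 694 = 233 - 694 = -461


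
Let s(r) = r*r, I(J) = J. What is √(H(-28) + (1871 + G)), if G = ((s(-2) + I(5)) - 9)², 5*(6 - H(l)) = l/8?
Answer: √187770/10 ≈ 43.332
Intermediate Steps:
s(r) = r²
H(l) = 6 - l/40 (H(l) = 6 - l/(5*8) = 6 - l/40)
G = 0 (G = (((-2)² + 5) - 9)² = ((4 + 5) - 9)² = (9 - 9)² = 0² = 0)
√(H(-28) + (1871 + G)) = √((6 - 1/40*(-28)) + (1871 + 0)) = √((6 + 7/10) + 1871) = √(67/10 + 1871) = √(18777/10) = √187770/10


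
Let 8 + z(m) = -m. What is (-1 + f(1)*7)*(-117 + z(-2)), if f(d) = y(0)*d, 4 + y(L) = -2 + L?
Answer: 5289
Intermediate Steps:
y(L) = -6 + L (y(L) = -4 + (-2 + L) = -6 + L)
z(m) = -8 - m
f(d) = -6*d (f(d) = (-6 + 0)*d = -6*d)
(-1 + f(1)*7)*(-117 + z(-2)) = (-1 - 6*1*7)*(-117 + (-8 - 1*(-2))) = (-1 - 6*7)*(-117 + (-8 + 2)) = (-1 - 42)*(-117 - 6) = -43*(-123) = 5289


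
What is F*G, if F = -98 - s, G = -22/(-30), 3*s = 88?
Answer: -4202/45 ≈ -93.378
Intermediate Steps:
s = 88/3 (s = (⅓)*88 = 88/3 ≈ 29.333)
G = 11/15 (G = -22*(-1/30) = 11/15 ≈ 0.73333)
F = -382/3 (F = -98 - 1*88/3 = -98 - 88/3 = -382/3 ≈ -127.33)
F*G = -382/3*11/15 = -4202/45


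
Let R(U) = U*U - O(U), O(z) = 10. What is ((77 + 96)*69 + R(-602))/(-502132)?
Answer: -374331/502132 ≈ -0.74548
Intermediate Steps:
R(U) = -10 + U**2 (R(U) = U*U - 1*10 = U**2 - 10 = -10 + U**2)
((77 + 96)*69 + R(-602))/(-502132) = ((77 + 96)*69 + (-10 + (-602)**2))/(-502132) = (173*69 + (-10 + 362404))*(-1/502132) = (11937 + 362394)*(-1/502132) = 374331*(-1/502132) = -374331/502132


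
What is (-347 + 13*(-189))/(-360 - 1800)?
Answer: 701/540 ≈ 1.2981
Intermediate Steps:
(-347 + 13*(-189))/(-360 - 1800) = (-347 - 2457)/(-2160) = -2804*(-1/2160) = 701/540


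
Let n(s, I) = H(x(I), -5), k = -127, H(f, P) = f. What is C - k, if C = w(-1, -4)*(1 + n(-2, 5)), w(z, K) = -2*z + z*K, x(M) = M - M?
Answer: 133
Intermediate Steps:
x(M) = 0
w(z, K) = -2*z + K*z
n(s, I) = 0
C = 6 (C = (-(-2 - 4))*(1 + 0) = -1*(-6)*1 = 6*1 = 6)
C - k = 6 - 1*(-127) = 6 + 127 = 133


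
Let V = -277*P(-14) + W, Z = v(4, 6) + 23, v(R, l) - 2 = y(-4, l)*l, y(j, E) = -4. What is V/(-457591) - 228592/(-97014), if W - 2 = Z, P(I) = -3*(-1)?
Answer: 52340984732/22196366637 ≈ 2.3581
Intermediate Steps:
P(I) = 3
v(R, l) = 2 - 4*l
Z = 1 (Z = (2 - 4*6) + 23 = (2 - 24) + 23 = -22 + 23 = 1)
W = 3 (W = 2 + 1 = 3)
V = -828 (V = -277*3 + 3 = -831 + 3 = -828)
V/(-457591) - 228592/(-97014) = -828/(-457591) - 228592/(-97014) = -828*(-1/457591) - 228592*(-1/97014) = 828/457591 + 114296/48507 = 52340984732/22196366637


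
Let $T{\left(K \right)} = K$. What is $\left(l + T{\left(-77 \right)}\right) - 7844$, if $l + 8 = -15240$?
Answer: $-23169$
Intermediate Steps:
$l = -15248$ ($l = -8 - 15240 = -15248$)
$\left(l + T{\left(-77 \right)}\right) - 7844 = \left(-15248 - 77\right) - 7844 = -15325 - 7844 = -23169$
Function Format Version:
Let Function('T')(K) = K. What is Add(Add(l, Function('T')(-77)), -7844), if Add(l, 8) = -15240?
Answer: -23169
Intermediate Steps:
l = -15248 (l = Add(-8, -15240) = -15248)
Add(Add(l, Function('T')(-77)), -7844) = Add(Add(-15248, -77), -7844) = Add(-15325, -7844) = -23169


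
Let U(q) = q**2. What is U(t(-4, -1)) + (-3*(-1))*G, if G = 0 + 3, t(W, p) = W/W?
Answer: 10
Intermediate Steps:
t(W, p) = 1
G = 3
U(t(-4, -1)) + (-3*(-1))*G = 1**2 - 3*(-1)*3 = 1 + 3*3 = 1 + 9 = 10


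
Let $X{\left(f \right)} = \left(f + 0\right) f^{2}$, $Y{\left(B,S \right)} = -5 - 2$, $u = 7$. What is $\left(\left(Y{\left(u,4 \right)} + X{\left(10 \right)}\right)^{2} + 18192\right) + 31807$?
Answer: $1036048$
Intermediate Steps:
$Y{\left(B,S \right)} = -7$ ($Y{\left(B,S \right)} = -5 - 2 = -7$)
$X{\left(f \right)} = f^{3}$ ($X{\left(f \right)} = f f^{2} = f^{3}$)
$\left(\left(Y{\left(u,4 \right)} + X{\left(10 \right)}\right)^{2} + 18192\right) + 31807 = \left(\left(-7 + 10^{3}\right)^{2} + 18192\right) + 31807 = \left(\left(-7 + 1000\right)^{2} + 18192\right) + 31807 = \left(993^{2} + 18192\right) + 31807 = \left(986049 + 18192\right) + 31807 = 1004241 + 31807 = 1036048$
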